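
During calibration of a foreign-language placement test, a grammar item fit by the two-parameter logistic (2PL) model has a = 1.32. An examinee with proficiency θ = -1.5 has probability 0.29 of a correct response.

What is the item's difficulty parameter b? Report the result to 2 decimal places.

P(θ) = 1 / (1 + exp(−a(θ − b)))
logit(0.29) = ln(0.29/0.71) = -0.8954
b = θ − logit/(a) = -1.5 − (-0.8954)/1.3200 = -0.8217

-0.82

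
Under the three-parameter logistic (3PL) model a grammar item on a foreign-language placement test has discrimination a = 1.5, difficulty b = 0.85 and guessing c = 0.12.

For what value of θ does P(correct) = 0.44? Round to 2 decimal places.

P(θ) = c + (1 − c) · 1 / (1 + exp(−a(θ − b)))
Remove guessing floor: (0.44 − 0.12)/(1 − 0.12) = 0.3636
logit = ln(0.3636/0.6364) = -0.5596
θ = b + logit/(a) = 0.85 + (-0.5596)/1.5000 = 0.4769

0.48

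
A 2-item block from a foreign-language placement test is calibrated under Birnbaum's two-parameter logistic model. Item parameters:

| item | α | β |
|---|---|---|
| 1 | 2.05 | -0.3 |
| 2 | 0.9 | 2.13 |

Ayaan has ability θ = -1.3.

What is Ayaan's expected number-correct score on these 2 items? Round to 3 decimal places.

P(θ) = 1 / (1 + exp(−α(θ − β)))
P_1 = 1/(1+e^{2.0500}) = 0.1141
P_2 = 1/(1+e^{3.0870}) = 0.0436
E[score] = 0.1141 + 0.0436 = 0.1577

0.158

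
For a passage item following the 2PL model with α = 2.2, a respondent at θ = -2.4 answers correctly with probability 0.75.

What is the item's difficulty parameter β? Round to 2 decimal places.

P(θ) = 1 / (1 + exp(−α(θ − β)))
logit(0.75) = ln(0.75/0.25) = 1.0986
β = θ − logit/(α) = -2.4 − 1.0986/2.2000 = -2.8994

-2.90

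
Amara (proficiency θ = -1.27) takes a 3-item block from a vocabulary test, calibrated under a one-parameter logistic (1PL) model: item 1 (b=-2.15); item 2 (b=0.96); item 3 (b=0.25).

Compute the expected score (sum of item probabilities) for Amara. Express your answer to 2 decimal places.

0.98

P(θ) = 1 / (1 + exp(−(θ − b)))
P_1 = 1/(1+e^{-0.8800}) = 0.7068
P_2 = 1/(1+e^{2.2300}) = 0.0971
P_3 = 1/(1+e^{1.5200}) = 0.1795
E[score] = 0.7068 + 0.0971 + 0.1795 = 0.9834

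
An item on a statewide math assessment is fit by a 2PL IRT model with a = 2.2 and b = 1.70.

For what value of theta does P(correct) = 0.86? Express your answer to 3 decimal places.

2.525

P(theta) = 1 / (1 + exp(−a(theta − b)))
logit = ln(0.8600/0.1400) = 1.8153
theta = b + logit/(a) = 1.70 + 1.8153/2.2000 = 2.5251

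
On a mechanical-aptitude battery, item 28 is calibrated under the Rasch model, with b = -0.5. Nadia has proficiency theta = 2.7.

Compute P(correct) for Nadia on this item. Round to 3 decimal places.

0.961

P(theta) = 1 / (1 + exp(−(theta − b)))
Exponent: (2.7 − (-0.5)) = 3.2000
1/(1 + e^{-3.2000}) = 0.9608
P = 0.9608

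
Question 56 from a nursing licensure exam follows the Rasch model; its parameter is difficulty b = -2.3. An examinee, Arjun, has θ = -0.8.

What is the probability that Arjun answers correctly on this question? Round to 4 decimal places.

0.8176

P(θ) = 1 / (1 + exp(−(θ − b)))
Exponent: (-0.8 − (-2.3)) = 1.5000
1/(1 + e^{-1.5000}) = 0.8176
P = 0.8176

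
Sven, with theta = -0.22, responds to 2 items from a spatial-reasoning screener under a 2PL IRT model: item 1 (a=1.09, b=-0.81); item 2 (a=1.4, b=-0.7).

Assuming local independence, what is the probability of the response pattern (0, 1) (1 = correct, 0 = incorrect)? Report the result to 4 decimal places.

0.2281

P(theta) = 1 / (1 + exp(−a(theta − b)))
P_1 = 1/(1+e^{-0.6431}) = 0.6555
P_2 = 1/(1+e^{-0.6720}) = 0.6620
L = (1−P_1) × P_2 = 0.3445 × 0.6620 = 0.22807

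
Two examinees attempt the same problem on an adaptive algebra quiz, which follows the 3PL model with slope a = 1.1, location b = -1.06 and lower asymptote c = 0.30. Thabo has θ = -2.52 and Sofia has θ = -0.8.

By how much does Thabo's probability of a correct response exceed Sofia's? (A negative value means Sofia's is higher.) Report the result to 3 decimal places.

P(θ) = c + (1 − c) · 1 / (1 + exp(−a(θ − b)))
P(Thabo) = 0.4170  [exponent -1.6060]
P(Sofia) = 0.6997  [exponent 0.2860]
Difference = 0.4170 − 0.6997 = -0.2827

-0.283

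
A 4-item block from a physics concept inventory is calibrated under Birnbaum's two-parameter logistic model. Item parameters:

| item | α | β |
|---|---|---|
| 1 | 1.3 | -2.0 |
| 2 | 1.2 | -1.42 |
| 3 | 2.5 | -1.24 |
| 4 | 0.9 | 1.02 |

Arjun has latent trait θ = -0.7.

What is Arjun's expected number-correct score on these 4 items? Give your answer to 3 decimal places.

2.517

P(θ) = 1 / (1 + exp(−α(θ − β)))
P_1 = 1/(1+e^{-1.6900}) = 0.8442
P_2 = 1/(1+e^{-0.8640}) = 0.7035
P_3 = 1/(1+e^{-1.3500}) = 0.7941
P_4 = 1/(1+e^{1.5480}) = 0.1754
E[score] = 0.8442 + 0.7035 + 0.7941 + 0.1754 = 2.5172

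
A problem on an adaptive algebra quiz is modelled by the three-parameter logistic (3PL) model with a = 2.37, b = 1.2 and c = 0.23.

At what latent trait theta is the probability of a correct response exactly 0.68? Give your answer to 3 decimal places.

P(theta) = c + (1 − c) · 1 / (1 + exp(−a(theta − b)))
Remove guessing floor: (0.68 − 0.23)/(1 − 0.23) = 0.5844
logit = ln(0.5844/0.4156) = 0.3409
theta = b + logit/(a) = 1.2 + 0.3409/2.3700 = 1.3439

1.344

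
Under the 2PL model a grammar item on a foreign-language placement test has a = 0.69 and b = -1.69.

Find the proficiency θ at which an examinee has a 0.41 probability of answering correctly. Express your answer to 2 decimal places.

P(θ) = 1 / (1 + exp(−a(θ − b)))
logit = ln(0.4100/0.5900) = -0.3640
θ = b + logit/(a) = -1.69 + (-0.3640)/0.6900 = -2.2175

-2.22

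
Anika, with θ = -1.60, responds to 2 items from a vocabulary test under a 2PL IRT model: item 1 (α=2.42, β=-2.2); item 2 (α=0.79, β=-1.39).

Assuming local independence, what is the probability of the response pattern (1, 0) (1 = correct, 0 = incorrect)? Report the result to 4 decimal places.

0.4387

P(θ) = 1 / (1 + exp(−α(θ − β)))
P_1 = 1/(1+e^{-1.4520}) = 0.8103
P_2 = 1/(1+e^{0.1659}) = 0.4586
L = P_1 × (1−P_2) = 0.8103 × 0.5414 = 0.43868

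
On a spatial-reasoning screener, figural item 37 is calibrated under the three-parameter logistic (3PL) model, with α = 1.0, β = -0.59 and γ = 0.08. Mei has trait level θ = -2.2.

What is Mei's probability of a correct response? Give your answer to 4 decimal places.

P(θ) = γ + (1 − γ) · 1 / (1 + exp(−α(θ − β)))
Exponent: 1.0 × (-2.2 − (-0.59)) = -1.6100
1/(1 + e^{1.6100}) = 0.1666
P = 0.08 + 0.92 × 0.1666 = 0.2333

0.2333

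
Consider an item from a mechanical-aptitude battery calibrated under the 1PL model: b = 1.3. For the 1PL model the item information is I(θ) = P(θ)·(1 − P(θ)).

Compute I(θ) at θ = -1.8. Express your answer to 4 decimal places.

P = 1/(1+e^{3.1000}) = 0.0431
P(1−P) = 0.0431 × 0.9569 = 0.0412
I = P(1−P) = 0.04125

0.0412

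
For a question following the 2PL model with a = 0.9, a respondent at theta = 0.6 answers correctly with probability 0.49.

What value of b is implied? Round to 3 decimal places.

P(theta) = 1 / (1 + exp(−a(theta − b)))
logit(0.49) = ln(0.49/0.51) = -0.0400
b = theta − logit/(a) = 0.6 − (-0.0400)/0.9000 = 0.6445

0.644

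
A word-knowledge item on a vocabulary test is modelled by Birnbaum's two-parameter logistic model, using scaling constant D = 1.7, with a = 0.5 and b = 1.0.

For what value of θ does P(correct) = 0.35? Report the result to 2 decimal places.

0.27

P(θ) = 1 / (1 + exp(−D·a(θ − b)))
logit = ln(0.3500/0.6500) = -0.6190
θ = b + logit/(1.7·a) = 1.0 + (-0.6190)/0.8500 = 0.2717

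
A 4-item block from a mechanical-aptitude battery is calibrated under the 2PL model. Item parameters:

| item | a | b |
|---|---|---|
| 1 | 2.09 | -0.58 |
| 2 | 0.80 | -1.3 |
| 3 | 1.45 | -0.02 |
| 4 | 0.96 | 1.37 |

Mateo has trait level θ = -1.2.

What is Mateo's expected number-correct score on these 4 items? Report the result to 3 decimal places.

P(θ) = 1 / (1 + exp(−a(θ − b)))
P_1 = 1/(1+e^{1.2958}) = 0.2149
P_2 = 1/(1+e^{-0.0800}) = 0.5200
P_3 = 1/(1+e^{1.7110}) = 0.1530
P_4 = 1/(1+e^{2.4672}) = 0.0782
E[score] = 0.2149 + 0.5200 + 0.1530 + 0.0782 = 0.9661

0.966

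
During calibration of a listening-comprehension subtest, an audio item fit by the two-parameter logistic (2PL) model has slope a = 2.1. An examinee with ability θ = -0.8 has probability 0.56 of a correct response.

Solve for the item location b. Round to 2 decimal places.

-0.91

P(θ) = 1 / (1 + exp(−a(θ − b)))
logit(0.56) = ln(0.56/0.44) = 0.2412
b = θ − logit/(a) = -0.8 − 0.2412/2.1000 = -0.9148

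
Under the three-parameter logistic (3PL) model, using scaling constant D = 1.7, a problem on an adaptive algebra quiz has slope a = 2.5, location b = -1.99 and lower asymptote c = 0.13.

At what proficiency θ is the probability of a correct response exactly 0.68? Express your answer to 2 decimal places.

P(θ) = c + (1 − c) · 1 / (1 + exp(−D·a(θ − b)))
Remove guessing floor: (0.68 − 0.13)/(1 − 0.13) = 0.6322
logit = ln(0.6322/0.3678) = 0.5416
θ = b + logit/(1.7·a) = -1.99 + 0.5416/4.2500 = -1.8626

-1.86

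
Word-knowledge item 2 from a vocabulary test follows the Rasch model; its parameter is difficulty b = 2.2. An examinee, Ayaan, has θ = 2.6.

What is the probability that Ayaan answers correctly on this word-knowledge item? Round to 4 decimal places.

P(θ) = 1 / (1 + exp(−(θ − b)))
Exponent: (2.6 − 2.2) = 0.4000
1/(1 + e^{-0.4000}) = 0.5987
P = 0.5987

0.5987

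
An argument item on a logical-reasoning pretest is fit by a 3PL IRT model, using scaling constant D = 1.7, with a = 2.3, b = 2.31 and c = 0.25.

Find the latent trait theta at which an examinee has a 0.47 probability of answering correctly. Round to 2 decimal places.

2.09

P(theta) = c + (1 − c) · 1 / (1 + exp(−D·a(theta − b)))
Remove guessing floor: (0.47 − 0.25)/(1 − 0.25) = 0.2933
logit = ln(0.2933/0.7067) = -0.8792
theta = b + logit/(1.7·a) = 2.31 + (-0.8792)/3.9100 = 2.0851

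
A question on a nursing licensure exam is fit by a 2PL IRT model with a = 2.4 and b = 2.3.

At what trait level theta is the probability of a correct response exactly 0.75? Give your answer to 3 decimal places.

P(theta) = 1 / (1 + exp(−a(theta − b)))
logit = ln(0.7500/0.2500) = 1.0986
theta = b + logit/(a) = 2.3 + 1.0986/2.4000 = 2.7578

2.758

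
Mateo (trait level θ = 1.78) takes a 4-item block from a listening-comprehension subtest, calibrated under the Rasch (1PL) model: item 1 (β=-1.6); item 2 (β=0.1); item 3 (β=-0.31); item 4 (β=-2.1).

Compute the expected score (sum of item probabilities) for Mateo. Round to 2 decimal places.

P(θ) = 1 / (1 + exp(−(θ − β)))
P_1 = 1/(1+e^{-3.3800}) = 0.9671
P_2 = 1/(1+e^{-1.6800}) = 0.8429
P_3 = 1/(1+e^{-2.0900}) = 0.8899
P_4 = 1/(1+e^{-3.8800}) = 0.9798
E[score] = 0.9671 + 0.8429 + 0.8899 + 0.9798 = 3.6797

3.68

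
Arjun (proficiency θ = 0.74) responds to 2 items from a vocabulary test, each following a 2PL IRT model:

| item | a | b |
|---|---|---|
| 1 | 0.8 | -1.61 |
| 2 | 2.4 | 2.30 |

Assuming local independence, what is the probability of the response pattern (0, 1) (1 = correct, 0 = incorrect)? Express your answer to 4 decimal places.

P(θ) = 1 / (1 + exp(−a(θ − b)))
P_1 = 1/(1+e^{-1.8800}) = 0.8676
P_2 = 1/(1+e^{3.7440}) = 0.0231
L = (1−P_1) × P_2 = 0.1324 × 0.0231 = 0.00306

0.0031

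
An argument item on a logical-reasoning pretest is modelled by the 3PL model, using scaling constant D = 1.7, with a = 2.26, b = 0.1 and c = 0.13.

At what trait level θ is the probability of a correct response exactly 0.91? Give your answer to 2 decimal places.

P(θ) = c + (1 − c) · 1 / (1 + exp(−D·a(θ − b)))
Remove guessing floor: (0.91 − 0.13)/(1 − 0.13) = 0.8966
logit = ln(0.8966/0.1034) = 2.1595
θ = b + logit/(1.7·a) = 0.1 + 2.1595/3.8420 = 0.6621

0.66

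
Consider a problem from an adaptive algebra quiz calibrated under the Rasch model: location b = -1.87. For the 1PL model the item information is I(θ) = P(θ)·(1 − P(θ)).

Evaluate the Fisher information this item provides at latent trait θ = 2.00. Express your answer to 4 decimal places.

P = 1/(1+e^{-3.8700}) = 0.9796
P(1−P) = 0.9796 × 0.0204 = 0.0200
I = P(1−P) = 0.02001

0.0200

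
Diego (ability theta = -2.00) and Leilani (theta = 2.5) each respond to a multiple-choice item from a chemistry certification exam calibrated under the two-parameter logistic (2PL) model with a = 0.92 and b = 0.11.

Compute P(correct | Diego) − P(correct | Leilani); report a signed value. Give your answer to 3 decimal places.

-0.775

P(theta) = 1 / (1 + exp(−a(theta − b)))
P(Diego) = 0.1255  [exponent -1.9412]
P(Leilani) = 0.9001  [exponent 2.1988]
Difference = 0.1255 − 0.9001 = -0.7746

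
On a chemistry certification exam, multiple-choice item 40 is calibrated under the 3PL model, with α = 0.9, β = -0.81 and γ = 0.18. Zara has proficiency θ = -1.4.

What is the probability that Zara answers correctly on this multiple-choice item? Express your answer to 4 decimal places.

P(θ) = γ + (1 − γ) · 1 / (1 + exp(−α(θ − β)))
Exponent: 0.9 × (-1.4 − (-0.81)) = -0.5310
1/(1 + e^{0.5310}) = 0.3703
P = 0.18 + 0.82 × 0.3703 = 0.4836

0.4836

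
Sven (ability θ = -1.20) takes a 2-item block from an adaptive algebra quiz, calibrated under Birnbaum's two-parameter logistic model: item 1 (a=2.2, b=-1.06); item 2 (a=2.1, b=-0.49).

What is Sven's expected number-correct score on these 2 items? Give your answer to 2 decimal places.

P(θ) = 1 / (1 + exp(−a(θ − b)))
P_1 = 1/(1+e^{0.3080}) = 0.4236
P_2 = 1/(1+e^{1.4910}) = 0.1838
E[score] = 0.4236 + 0.1838 = 0.6074

0.61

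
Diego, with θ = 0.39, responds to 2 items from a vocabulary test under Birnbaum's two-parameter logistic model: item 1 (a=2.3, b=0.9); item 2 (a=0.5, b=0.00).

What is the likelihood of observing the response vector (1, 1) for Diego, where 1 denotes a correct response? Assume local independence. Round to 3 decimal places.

0.130

P(θ) = 1 / (1 + exp(−a(θ − b)))
P_1 = 1/(1+e^{1.1730}) = 0.2363
P_2 = 1/(1+e^{-0.1950}) = 0.5486
L = P_1 × P_2 = 0.2363 × 0.5486 = 0.12964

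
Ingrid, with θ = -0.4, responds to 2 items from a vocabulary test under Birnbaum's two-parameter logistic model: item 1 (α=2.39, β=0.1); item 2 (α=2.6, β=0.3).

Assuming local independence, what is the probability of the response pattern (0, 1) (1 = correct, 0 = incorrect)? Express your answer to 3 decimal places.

0.107

P(θ) = 1 / (1 + exp(−α(θ − β)))
P_1 = 1/(1+e^{1.1950}) = 0.2324
P_2 = 1/(1+e^{1.8200}) = 0.1394
L = (1−P_1) × P_2 = 0.7676 × 0.1394 = 0.10703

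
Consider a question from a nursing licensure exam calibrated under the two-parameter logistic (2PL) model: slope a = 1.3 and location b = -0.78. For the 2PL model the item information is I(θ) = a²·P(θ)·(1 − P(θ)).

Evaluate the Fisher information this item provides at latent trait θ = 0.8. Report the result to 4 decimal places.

0.1702

P = 1/(1+e^{-2.0540}) = 0.8864
P(1−P) = 0.8864 × 0.1136 = 0.1007
I = a² × P(1−P) = 1.3² × 0.1007 = 0.17024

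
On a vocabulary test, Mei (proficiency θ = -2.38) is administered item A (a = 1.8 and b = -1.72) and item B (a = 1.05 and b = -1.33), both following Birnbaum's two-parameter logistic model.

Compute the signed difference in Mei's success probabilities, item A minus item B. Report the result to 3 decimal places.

-0.016

P(θ) = 1 / (1 + exp(−a(θ − b)))
P_A = 0.2336
P_B = 0.2493
P_A − P_B = -0.0157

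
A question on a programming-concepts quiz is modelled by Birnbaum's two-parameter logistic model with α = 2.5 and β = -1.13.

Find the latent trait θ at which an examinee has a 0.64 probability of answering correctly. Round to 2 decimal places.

P(θ) = 1 / (1 + exp(−α(θ − β)))
logit = ln(0.6400/0.3600) = 0.5754
θ = β + logit/(α) = -1.13 + 0.5754/2.5000 = -0.8999

-0.90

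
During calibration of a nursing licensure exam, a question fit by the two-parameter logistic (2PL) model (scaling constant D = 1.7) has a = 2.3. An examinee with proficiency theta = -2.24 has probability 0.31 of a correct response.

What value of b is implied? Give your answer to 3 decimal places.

-2.035

P(theta) = 1 / (1 + exp(−D·a(theta − b)))
logit(0.31) = ln(0.31/0.69) = -0.8001
b = theta − logit/(1.7·a) = -2.24 − (-0.8001)/3.9100 = -2.0354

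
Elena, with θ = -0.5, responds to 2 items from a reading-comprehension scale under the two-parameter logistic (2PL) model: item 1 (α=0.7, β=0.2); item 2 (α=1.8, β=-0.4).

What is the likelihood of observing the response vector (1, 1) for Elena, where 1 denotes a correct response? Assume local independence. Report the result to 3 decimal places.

0.173

P(θ) = 1 / (1 + exp(−α(θ − β)))
P_1 = 1/(1+e^{0.4900}) = 0.3799
P_2 = 1/(1+e^{0.1800}) = 0.4551
L = P_1 × P_2 = 0.3799 × 0.4551 = 0.17290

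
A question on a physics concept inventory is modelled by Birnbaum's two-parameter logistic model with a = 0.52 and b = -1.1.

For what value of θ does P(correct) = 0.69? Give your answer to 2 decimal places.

P(θ) = 1 / (1 + exp(−a(θ − b)))
logit = ln(0.6900/0.3100) = 0.8001
θ = b + logit/(a) = -1.1 + 0.8001/0.5200 = 0.4387

0.44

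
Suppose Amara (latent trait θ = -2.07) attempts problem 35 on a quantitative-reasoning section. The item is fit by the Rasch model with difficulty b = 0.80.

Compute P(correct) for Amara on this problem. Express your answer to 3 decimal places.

0.054

P(θ) = 1 / (1 + exp(−(θ − b)))
Exponent: (-2.07 − 0.80) = -2.8700
1/(1 + e^{2.8700}) = 0.0537
P = 0.0537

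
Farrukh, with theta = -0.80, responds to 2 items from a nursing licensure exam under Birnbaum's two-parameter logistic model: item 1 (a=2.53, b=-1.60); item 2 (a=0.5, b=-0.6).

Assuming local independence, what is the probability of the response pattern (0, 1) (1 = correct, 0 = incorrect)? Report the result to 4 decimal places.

P(theta) = 1 / (1 + exp(−a(theta − b)))
P_1 = 1/(1+e^{-2.0240}) = 0.8833
P_2 = 1/(1+e^{0.1000}) = 0.4750
L = (1−P_1) × P_2 = 0.1167 × 0.4750 = 0.05544

0.0554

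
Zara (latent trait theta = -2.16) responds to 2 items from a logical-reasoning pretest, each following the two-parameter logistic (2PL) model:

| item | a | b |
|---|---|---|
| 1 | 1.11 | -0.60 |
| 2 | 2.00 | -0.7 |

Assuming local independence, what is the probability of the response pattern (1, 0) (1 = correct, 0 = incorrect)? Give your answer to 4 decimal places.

0.1427

P(theta) = 1 / (1 + exp(−a(theta − b)))
P_1 = 1/(1+e^{1.7316}) = 0.1504
P_2 = 1/(1+e^{2.9200}) = 0.0512
L = P_1 × (1−P_2) = 0.1504 × 0.9488 = 0.14269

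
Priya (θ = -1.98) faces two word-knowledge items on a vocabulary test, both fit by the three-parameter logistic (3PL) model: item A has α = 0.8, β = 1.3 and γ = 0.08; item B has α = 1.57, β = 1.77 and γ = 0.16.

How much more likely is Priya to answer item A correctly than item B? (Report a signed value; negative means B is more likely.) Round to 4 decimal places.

-0.0201

P(θ) = γ + (1 − γ) · 1 / (1 + exp(−α(θ − β)))
P_A = 0.1422
P_B = 0.1623
P_A − P_B = -0.0201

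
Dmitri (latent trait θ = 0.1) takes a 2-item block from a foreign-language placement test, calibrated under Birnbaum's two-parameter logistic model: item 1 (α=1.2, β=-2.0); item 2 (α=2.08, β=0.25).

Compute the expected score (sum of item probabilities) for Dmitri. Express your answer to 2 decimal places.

P(θ) = 1 / (1 + exp(−α(θ − β)))
P_1 = 1/(1+e^{-2.5200}) = 0.9255
P_2 = 1/(1+e^{0.3120}) = 0.4226
E[score] = 0.9255 + 0.4226 = 1.3482

1.35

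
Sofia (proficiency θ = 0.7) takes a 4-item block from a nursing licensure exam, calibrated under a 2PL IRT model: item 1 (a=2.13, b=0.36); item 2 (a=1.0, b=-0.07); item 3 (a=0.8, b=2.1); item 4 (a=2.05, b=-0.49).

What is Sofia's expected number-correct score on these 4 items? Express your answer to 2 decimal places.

2.52

P(θ) = 1 / (1 + exp(−a(θ − b)))
P_1 = 1/(1+e^{-0.7242}) = 0.6735
P_2 = 1/(1+e^{-0.7700}) = 0.6835
P_3 = 1/(1+e^{1.1200}) = 0.2460
P_4 = 1/(1+e^{-2.4395}) = 0.9198
E[score] = 0.6735 + 0.6835 + 0.2460 + 0.9198 = 2.5229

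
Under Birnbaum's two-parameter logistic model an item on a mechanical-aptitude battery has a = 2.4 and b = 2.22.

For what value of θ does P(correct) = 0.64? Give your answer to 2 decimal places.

2.46

P(θ) = 1 / (1 + exp(−a(θ − b)))
logit = ln(0.6400/0.3600) = 0.5754
θ = b + logit/(a) = 2.22 + 0.5754/2.4000 = 2.4597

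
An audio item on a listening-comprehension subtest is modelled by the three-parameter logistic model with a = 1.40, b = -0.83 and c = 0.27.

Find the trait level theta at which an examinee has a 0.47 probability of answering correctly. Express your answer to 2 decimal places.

P(theta) = c + (1 − c) · 1 / (1 + exp(−a(theta − b)))
Remove guessing floor: (0.47 − 0.27)/(1 − 0.27) = 0.2740
logit = ln(0.2740/0.7260) = -0.9746
theta = b + logit/(a) = -0.83 + (-0.9746)/1.4000 = -1.5261

-1.53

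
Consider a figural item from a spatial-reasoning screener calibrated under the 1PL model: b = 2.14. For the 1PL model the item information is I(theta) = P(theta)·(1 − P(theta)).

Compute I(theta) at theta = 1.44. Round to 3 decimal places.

P = 1/(1+e^{0.7000}) = 0.3318
P(1−P) = 0.3318 × 0.6682 = 0.2217
I = P(1−P) = 0.22171

0.222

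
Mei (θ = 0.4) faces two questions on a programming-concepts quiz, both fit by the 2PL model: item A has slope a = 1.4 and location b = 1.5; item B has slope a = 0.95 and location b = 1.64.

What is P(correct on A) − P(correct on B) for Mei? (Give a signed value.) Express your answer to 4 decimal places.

-0.0589

P(θ) = 1 / (1 + exp(−a(θ − b)))
P_A = 0.1765
P_B = 0.2354
P_A − P_B = -0.0589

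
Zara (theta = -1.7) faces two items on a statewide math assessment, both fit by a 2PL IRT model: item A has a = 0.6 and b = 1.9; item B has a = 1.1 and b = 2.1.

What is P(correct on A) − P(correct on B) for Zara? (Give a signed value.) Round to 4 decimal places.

0.0883

P(theta) = 1 / (1 + exp(−a(theta − b)))
P_A = 0.1034
P_B = 0.0151
P_A − P_B = 0.0883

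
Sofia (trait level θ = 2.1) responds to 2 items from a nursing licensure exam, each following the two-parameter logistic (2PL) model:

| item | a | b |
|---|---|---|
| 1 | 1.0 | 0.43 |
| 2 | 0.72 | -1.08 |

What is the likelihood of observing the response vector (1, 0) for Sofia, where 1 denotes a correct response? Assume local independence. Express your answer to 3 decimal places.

P(θ) = 1 / (1 + exp(−a(θ − b)))
P_1 = 1/(1+e^{-1.6700}) = 0.8416
P_2 = 1/(1+e^{-2.2896}) = 0.9080
L = P_1 × (1−P_2) = 0.8416 × 0.0920 = 0.07741

0.077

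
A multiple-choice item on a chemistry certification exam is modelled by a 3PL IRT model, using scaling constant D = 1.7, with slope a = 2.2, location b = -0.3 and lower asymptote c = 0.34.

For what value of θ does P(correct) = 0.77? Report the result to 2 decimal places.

-0.13

P(θ) = c + (1 − c) · 1 / (1 + exp(−D·a(θ − b)))
Remove guessing floor: (0.77 − 0.34)/(1 − 0.34) = 0.6515
logit = ln(0.6515/0.3485) = 0.6257
θ = b + logit/(1.7·a) = -0.3 + 0.6257/3.7400 = -0.1327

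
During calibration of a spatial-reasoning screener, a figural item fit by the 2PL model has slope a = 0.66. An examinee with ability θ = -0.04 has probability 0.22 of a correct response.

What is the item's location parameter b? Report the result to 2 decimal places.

P(θ) = 1 / (1 + exp(−a(θ − b)))
logit(0.22) = ln(0.22/0.78) = -1.2657
b = θ − logit/(a) = -0.04 − (-1.2657)/0.6600 = 1.8777

1.88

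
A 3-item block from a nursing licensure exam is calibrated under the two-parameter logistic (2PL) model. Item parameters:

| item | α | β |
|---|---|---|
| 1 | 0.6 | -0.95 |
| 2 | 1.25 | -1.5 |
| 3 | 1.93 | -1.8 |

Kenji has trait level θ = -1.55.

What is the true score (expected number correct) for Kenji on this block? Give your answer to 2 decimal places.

P(θ) = 1 / (1 + exp(−α(θ − β)))
P_1 = 1/(1+e^{0.3600}) = 0.4110
P_2 = 1/(1+e^{0.0625}) = 0.4844
P_3 = 1/(1+e^{-0.4825}) = 0.6183
E[score] = 0.4110 + 0.4844 + 0.6183 = 1.5137

1.51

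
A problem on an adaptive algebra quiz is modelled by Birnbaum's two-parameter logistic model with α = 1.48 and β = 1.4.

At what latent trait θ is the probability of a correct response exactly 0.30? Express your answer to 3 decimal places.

0.828

P(θ) = 1 / (1 + exp(−α(θ − β)))
logit = ln(0.3000/0.7000) = -0.8473
θ = β + logit/(α) = 1.4 + (-0.8473)/1.4800 = 0.8275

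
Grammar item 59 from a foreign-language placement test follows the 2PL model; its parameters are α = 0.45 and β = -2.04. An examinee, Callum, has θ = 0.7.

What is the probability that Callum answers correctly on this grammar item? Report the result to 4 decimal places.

0.7743

P(θ) = 1 / (1 + exp(−α(θ − β)))
Exponent: 0.45 × (0.7 − (-2.04)) = 1.2330
1/(1 + e^{-1.2330}) = 0.7743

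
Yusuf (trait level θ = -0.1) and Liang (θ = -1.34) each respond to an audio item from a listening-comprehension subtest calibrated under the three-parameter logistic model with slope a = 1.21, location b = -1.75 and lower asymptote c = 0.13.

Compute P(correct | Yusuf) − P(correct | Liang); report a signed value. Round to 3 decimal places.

P(θ) = c + (1 − c) · 1 / (1 + exp(−a(θ − b)))
P(Yusuf) = 0.8960  [exponent 1.9965]
P(Liang) = 0.6707  [exponent 0.4961]
Difference = 0.8960 − 0.6707 = 0.2252

0.225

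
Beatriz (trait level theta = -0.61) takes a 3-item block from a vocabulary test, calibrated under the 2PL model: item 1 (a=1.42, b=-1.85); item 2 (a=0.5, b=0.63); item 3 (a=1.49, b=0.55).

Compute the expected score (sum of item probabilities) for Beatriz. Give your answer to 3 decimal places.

1.354

P(theta) = 1 / (1 + exp(−a(theta − b)))
P_1 = 1/(1+e^{-1.7608}) = 0.8533
P_2 = 1/(1+e^{0.6200}) = 0.3498
P_3 = 1/(1+e^{1.7284}) = 0.1508
E[score] = 0.8533 + 0.3498 + 0.1508 = 1.3539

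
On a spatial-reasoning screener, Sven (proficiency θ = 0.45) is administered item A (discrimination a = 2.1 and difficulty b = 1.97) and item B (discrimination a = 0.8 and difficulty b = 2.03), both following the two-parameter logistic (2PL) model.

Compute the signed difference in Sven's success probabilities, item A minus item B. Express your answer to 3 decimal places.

P(θ) = 1 / (1 + exp(−a(θ − b)))
P_A = 0.0395
P_B = 0.2203
P_A − P_B = -0.1808

-0.181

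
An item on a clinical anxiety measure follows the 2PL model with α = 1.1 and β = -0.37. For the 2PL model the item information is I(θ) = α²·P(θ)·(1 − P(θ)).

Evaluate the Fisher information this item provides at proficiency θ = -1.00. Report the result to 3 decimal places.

0.269

P = 1/(1+e^{0.6930}) = 0.3334
P(1−P) = 0.3334 × 0.6666 = 0.2222
I = α² × P(1−P) = 1.1² × 0.2222 = 0.26890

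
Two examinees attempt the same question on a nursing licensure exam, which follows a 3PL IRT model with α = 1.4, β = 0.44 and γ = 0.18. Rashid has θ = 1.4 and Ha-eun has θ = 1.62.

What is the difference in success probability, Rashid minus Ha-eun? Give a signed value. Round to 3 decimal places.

-0.038

P(θ) = γ + (1 − γ) · 1 / (1 + exp(−α(θ − β)))
P(Rashid) = 0.8304  [exponent 1.3440]
P(Ha-eun) = 0.8681  [exponent 1.6520]
Difference = 0.8304 − 0.8681 = -0.0377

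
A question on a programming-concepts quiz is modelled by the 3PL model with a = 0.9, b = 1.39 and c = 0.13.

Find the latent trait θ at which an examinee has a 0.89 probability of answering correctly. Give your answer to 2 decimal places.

3.54

P(θ) = c + (1 − c) · 1 / (1 + exp(−a(θ − b)))
Remove guessing floor: (0.89 − 0.13)/(1 − 0.13) = 0.8736
logit = ln(0.8736/0.1264) = 1.9328
θ = b + logit/(a) = 1.39 + 1.9328/0.9000 = 3.5376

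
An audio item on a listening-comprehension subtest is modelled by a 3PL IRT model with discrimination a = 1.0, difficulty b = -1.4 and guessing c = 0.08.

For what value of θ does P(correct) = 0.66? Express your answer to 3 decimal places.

P(θ) = c + (1 − c) · 1 / (1 + exp(−a(θ − b)))
Remove guessing floor: (0.66 − 0.08)/(1 − 0.08) = 0.6304
logit = ln(0.6304/0.3696) = 0.5341
θ = b + logit/(a) = -1.4 + 0.5341/1.0000 = -0.8659

-0.866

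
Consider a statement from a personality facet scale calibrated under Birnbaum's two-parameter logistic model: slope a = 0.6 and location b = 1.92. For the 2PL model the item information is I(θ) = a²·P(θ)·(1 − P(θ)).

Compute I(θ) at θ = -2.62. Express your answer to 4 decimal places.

0.0208

P = 1/(1+e^{2.7240}) = 0.0616
P(1−P) = 0.0616 × 0.9384 = 0.0578
I = a² × P(1−P) = 0.6² × 0.0578 = 0.02080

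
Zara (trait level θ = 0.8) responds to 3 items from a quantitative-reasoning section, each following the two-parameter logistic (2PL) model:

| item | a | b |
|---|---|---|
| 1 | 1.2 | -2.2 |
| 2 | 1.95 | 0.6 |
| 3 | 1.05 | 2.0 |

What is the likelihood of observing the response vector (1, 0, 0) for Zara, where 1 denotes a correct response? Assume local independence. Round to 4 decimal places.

P(θ) = 1 / (1 + exp(−a(θ − b)))
P_1 = 1/(1+e^{-3.6000}) = 0.9734
P_2 = 1/(1+e^{-0.3900}) = 0.5963
P_3 = 1/(1+e^{1.2600}) = 0.2210
L = P_1 × (1−P_2) × (1−P_3) = 0.9734 × 0.4037 × 0.7790 = 0.30614

0.3061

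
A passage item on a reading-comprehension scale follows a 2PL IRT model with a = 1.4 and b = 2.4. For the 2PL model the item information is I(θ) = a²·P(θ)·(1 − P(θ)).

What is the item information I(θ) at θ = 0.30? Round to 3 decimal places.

0.093

P = 1/(1+e^{2.9400}) = 0.0502
P(1−P) = 0.0502 × 0.9498 = 0.0477
I = a² × P(1−P) = 1.4² × 0.0477 = 0.09347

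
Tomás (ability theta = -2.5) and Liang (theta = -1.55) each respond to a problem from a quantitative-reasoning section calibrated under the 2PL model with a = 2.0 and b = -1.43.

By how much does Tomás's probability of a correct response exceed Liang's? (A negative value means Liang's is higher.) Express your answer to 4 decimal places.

-0.3350

P(theta) = 1 / (1 + exp(−a(theta − b)))
P(Tomás) = 0.1053  [exponent -2.1400]
P(Liang) = 0.4403  [exponent -0.2400]
Difference = 0.1053 − 0.4403 = -0.3350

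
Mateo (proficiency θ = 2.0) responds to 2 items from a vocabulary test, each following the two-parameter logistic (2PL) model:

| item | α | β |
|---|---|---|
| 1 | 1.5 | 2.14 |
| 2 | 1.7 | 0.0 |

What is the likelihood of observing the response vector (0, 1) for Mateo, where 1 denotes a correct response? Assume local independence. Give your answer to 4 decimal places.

P(θ) = 1 / (1 + exp(−α(θ − β)))
P_1 = 1/(1+e^{0.2100}) = 0.4477
P_2 = 1/(1+e^{-3.4000}) = 0.9677
L = (1−P_1) × P_2 = 0.5523 × 0.9677 = 0.53447

0.5345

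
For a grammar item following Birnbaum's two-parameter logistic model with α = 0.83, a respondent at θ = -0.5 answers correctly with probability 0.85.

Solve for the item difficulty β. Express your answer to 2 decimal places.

-2.59

P(θ) = 1 / (1 + exp(−α(θ − β)))
logit(0.85) = ln(0.85/0.15) = 1.7346
β = θ − logit/(α) = -0.5 − 1.7346/0.8300 = -2.5899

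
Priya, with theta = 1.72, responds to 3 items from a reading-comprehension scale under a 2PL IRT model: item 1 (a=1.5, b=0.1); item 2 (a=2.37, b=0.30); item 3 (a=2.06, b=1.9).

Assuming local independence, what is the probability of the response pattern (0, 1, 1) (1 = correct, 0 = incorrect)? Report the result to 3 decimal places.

0.032

P(theta) = 1 / (1 + exp(−a(theta − b)))
P_1 = 1/(1+e^{-2.4300}) = 0.9191
P_2 = 1/(1+e^{-3.3654}) = 0.9666
P_3 = 1/(1+e^{0.3708}) = 0.4083
L = (1−P_1) × P_2 × P_3 = 0.0809 × 0.9666 × 0.4083 = 0.03194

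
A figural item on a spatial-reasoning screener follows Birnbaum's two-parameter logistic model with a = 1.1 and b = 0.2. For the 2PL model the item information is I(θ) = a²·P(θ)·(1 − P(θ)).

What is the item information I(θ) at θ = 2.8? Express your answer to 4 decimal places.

0.0620

P = 1/(1+e^{-2.8600}) = 0.9458
P(1−P) = 0.9458 × 0.0542 = 0.0512
I = a² × P(1−P) = 1.1² × 0.0512 = 0.06199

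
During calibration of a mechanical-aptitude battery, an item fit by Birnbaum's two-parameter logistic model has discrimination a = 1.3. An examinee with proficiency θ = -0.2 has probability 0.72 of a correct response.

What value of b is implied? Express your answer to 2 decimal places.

P(θ) = 1 / (1 + exp(−a(θ − b)))
logit(0.72) = ln(0.72/0.28) = 0.9445
b = θ − logit/(a) = -0.2 − 0.9445/1.3000 = -0.9265

-0.93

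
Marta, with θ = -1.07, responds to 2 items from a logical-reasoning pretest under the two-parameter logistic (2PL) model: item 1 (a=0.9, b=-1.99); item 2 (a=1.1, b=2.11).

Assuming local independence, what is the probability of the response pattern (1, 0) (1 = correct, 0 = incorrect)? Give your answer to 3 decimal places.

0.675

P(θ) = 1 / (1 + exp(−a(θ − b)))
P_1 = 1/(1+e^{-0.8280}) = 0.6959
P_2 = 1/(1+e^{3.4980}) = 0.0294
L = P_1 × (1−P_2) = 0.6959 × 0.9706 = 0.67549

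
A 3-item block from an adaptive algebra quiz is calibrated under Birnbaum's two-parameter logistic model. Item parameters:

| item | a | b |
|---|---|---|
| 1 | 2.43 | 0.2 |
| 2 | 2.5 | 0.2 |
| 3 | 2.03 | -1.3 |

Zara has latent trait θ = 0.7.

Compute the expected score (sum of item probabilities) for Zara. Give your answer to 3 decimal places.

2.532

P(θ) = 1 / (1 + exp(−a(θ − b)))
P_1 = 1/(1+e^{-1.2150}) = 0.7712
P_2 = 1/(1+e^{-1.2500}) = 0.7773
P_3 = 1/(1+e^{-4.0600}) = 0.9830
E[score] = 0.7712 + 0.7773 + 0.9830 = 2.5315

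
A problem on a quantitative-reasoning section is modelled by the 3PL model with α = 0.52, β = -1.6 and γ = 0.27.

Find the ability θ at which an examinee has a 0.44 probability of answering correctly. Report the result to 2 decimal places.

P(θ) = γ + (1 − γ) · 1 / (1 + exp(−α(θ − β)))
Remove guessing floor: (0.44 − 0.27)/(1 − 0.27) = 0.2329
logit = ln(0.2329/0.7671) = -1.1921
θ = β + logit/(α) = -1.6 + (-1.1921)/0.5200 = -3.8926

-3.89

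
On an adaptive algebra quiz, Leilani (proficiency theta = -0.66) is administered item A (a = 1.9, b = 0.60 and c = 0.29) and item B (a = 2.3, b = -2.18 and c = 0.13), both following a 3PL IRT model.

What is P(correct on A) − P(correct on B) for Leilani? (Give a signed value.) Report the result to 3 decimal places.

-0.625

P(theta) = c + (1 − c) · 1 / (1 + exp(−a(theta − b)))
P_A = 0.3494
P_B = 0.9744
P_A − P_B = -0.6250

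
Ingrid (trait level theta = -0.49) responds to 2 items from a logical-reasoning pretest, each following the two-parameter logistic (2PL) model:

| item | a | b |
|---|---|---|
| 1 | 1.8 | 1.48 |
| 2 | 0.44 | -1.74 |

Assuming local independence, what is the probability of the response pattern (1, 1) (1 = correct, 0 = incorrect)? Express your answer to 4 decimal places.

P(theta) = 1 / (1 + exp(−a(theta − b)))
P_1 = 1/(1+e^{3.5460}) = 0.0280
P_2 = 1/(1+e^{-0.5500}) = 0.6341
L = P_1 × P_2 = 0.0280 × 0.6341 = 0.01778

0.0178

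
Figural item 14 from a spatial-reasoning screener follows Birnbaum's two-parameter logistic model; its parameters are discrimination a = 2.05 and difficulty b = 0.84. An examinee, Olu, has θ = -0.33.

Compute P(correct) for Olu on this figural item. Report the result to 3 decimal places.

0.083

P(θ) = 1 / (1 + exp(−a(θ − b)))
Exponent: 2.05 × (-0.33 − 0.84) = -2.3985
1/(1 + e^{2.3985}) = 0.0833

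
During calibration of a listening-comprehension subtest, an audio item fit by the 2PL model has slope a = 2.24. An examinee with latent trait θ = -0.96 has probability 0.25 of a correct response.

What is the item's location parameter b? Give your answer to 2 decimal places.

P(θ) = 1 / (1 + exp(−a(θ − b)))
logit(0.25) = ln(0.25/0.75) = -1.0986
b = θ − logit/(a) = -0.96 − (-1.0986)/2.2400 = -0.4695

-0.47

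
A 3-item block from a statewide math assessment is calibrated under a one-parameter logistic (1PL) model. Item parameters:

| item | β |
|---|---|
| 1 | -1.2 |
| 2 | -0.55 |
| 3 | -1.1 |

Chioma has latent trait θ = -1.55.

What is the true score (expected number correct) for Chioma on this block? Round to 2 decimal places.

1.07

P(θ) = 1 / (1 + exp(−(θ − β)))
P_1 = 1/(1+e^{0.3500}) = 0.4134
P_2 = 1/(1+e^{1.0000}) = 0.2689
P_3 = 1/(1+e^{0.4500}) = 0.3894
E[score] = 0.4134 + 0.2689 + 0.3894 = 1.0717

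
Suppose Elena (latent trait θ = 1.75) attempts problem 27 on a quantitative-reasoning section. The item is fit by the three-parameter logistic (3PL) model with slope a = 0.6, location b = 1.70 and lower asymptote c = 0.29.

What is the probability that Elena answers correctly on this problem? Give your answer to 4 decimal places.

P(θ) = c + (1 − c) · 1 / (1 + exp(−a(θ − b)))
Exponent: 0.6 × (1.75 − 1.70) = 0.0300
1/(1 + e^{-0.0300}) = 0.5075
P = 0.29 + 0.71 × 0.5075 = 0.6503

0.6503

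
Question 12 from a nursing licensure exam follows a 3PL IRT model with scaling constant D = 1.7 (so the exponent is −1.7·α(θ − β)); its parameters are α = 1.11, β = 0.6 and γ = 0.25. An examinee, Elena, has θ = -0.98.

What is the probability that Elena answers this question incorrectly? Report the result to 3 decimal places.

0.714

P(θ) = γ + (1 − γ) · 1 / (1 + exp(−D·α(θ − β)))
Exponent: 1.7 × 1.11 × (-0.98 − 0.6) = -2.9815
1/(1 + e^{2.9815}) = 0.0483
P = 0.25 + 0.75 × 0.0483 = 0.2862
P(incorrect) = 1 − 0.2862 = 0.7138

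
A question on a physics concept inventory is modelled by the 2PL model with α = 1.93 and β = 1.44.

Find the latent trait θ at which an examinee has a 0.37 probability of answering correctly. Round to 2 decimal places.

1.16

P(θ) = 1 / (1 + exp(−α(θ − β)))
logit = ln(0.3700/0.6300) = -0.5322
θ = β + logit/(α) = 1.44 + (-0.5322)/1.9300 = 1.1642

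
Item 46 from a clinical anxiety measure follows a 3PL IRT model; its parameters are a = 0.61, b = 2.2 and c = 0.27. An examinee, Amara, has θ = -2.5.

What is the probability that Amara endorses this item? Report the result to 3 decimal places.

P(θ) = c + (1 − c) · 1 / (1 + exp(−a(θ − b)))
Exponent: 0.61 × (-2.5 − 2.2) = -2.8670
1/(1 + e^{2.8670}) = 0.0538
P = 0.27 + 0.73 × 0.0538 = 0.3093

0.309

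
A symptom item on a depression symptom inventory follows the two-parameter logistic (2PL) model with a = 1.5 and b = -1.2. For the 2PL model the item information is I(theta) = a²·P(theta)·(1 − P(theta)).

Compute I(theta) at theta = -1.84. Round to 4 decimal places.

0.4505

P = 1/(1+e^{0.9600}) = 0.2769
P(1−P) = 0.2769 × 0.7231 = 0.2002
I = a² × P(1−P) = 1.5² × 0.2002 = 0.45049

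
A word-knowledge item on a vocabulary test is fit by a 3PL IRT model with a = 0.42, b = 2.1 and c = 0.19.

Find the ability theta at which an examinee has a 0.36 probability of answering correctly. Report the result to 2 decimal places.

P(theta) = c + (1 − c) · 1 / (1 + exp(−a(theta − b)))
Remove guessing floor: (0.36 − 0.19)/(1 − 0.19) = 0.2099
logit = ln(0.2099/0.7901) = -1.3257
theta = b + logit/(a) = 2.1 + (-1.3257)/0.4200 = -1.0564

-1.06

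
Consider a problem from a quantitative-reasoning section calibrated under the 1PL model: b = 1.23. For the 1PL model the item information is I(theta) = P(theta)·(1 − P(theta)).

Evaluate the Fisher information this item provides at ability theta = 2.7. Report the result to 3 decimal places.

0.152

P = 1/(1+e^{-1.4700}) = 0.8131
P(1−P) = 0.8131 × 0.1869 = 0.1520
I = P(1−P) = 0.15200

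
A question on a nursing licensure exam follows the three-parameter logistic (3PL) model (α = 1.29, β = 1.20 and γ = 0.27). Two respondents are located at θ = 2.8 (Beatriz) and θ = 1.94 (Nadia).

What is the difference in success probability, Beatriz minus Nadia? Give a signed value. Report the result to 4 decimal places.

P(θ) = γ + (1 − γ) · 1 / (1 + exp(−α(θ − β)))
P(Beatriz) = 0.9178  [exponent 2.0640]
P(Nadia) = 0.7971  [exponent 0.9546]
Difference = 0.9178 − 0.7971 = 0.1207

0.1207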